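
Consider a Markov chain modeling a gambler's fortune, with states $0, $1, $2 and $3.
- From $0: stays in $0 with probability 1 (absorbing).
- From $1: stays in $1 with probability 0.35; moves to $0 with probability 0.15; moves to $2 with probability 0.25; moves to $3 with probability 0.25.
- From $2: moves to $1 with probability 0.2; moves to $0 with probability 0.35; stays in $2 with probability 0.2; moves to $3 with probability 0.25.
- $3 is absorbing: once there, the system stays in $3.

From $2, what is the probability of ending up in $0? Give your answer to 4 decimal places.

Let h(s) be the probability of absorption at $0 starting from transient state s. Then h($0) = 1 and h($3) = 0. By first-step analysis:
h($1) = 0.15·1 + 0.35·h($1) + 0.25·h($2) + 0.25·0
h($2) = 0.35·1 + 0.2·h($1) + 0.2·h($2) + 0.25·0
Solving: h($1) = 0.4415, h($2) = 0.5479.
Starting from $2, the probability is 0.5479.

0.5479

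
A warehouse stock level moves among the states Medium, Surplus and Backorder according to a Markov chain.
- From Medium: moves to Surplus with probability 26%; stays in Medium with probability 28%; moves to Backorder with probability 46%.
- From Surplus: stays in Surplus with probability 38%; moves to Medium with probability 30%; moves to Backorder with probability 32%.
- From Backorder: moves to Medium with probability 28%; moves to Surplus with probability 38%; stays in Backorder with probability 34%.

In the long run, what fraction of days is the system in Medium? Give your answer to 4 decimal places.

0.2869

Let the stationary distribution be π with π = πP and π_1 + π_2 + π_3 = 1.
π_1 = 0.28·π_1 + 0.3·π_2 + 0.28·π_3
π_2 = 0.26·π_1 + 0.38·π_2 + 0.38·π_3
Solving with the normalization constraint gives π = (0.2869, 0.3456, 0.3675).
So the stationary probability of Medium is 0.2869.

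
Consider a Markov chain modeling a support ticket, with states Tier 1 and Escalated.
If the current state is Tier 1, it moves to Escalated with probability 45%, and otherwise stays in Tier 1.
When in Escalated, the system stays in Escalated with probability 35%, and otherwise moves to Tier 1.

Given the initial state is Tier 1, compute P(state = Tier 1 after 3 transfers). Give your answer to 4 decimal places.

0.5905

Propagate the distribution vector 3 transfers from Tier 1.
After 0 transfers: (1.0000, 0.0000)
After 1 transfer: (0.5500, 0.4500)
After 2 transfers: (0.5950, 0.4050)
After 3 transfers: (0.5905, 0.4095)
P(in Tier 1 after 3 transfers) = 0.5905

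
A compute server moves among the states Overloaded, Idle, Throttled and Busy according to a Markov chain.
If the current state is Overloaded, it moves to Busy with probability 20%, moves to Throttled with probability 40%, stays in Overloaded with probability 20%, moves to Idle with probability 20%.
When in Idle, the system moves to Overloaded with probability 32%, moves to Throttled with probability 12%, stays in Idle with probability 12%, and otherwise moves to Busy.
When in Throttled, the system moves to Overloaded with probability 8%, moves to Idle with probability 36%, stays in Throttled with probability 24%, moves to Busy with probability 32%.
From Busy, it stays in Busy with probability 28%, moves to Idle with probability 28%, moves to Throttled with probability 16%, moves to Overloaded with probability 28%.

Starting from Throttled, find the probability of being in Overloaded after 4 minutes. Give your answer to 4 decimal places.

0.2263

Propagate the distribution vector 4 minutes from Throttled.
After 0 minutes: (0.0000, 0.0000, 1.0000, 0.0000)
After 1 minute: (0.0800, 0.3600, 0.2400, 0.3200)
After 2 minutes: (0.2400, 0.2352, 0.1840, 0.3408)
After 3 minutes: (0.2334, 0.2379, 0.2229, 0.3058)
After 4 minutes: (0.2263, 0.2411, 0.2243, 0.3083)
P(in Overloaded after 4 minutes) = 0.2263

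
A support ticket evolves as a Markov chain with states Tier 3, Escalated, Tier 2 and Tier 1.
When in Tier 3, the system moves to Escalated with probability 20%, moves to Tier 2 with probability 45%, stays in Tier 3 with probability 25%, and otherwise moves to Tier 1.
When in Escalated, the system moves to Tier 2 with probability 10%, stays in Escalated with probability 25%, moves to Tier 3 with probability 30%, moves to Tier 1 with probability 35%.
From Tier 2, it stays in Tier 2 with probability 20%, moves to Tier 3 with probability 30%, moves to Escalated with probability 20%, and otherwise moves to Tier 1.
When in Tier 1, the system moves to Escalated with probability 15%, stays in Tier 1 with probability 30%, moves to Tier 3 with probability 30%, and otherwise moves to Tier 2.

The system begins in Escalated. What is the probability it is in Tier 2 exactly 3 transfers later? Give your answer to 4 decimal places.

Propagate the distribution vector 3 transfers from Escalated.
After 0 transfers: (0.0000, 1.0000, 0.0000, 0.0000)
After 1 transfer: (0.3000, 0.2500, 0.1000, 0.3500)
After 2 transfers: (0.2850, 0.1950, 0.2675, 0.2525)
After 3 transfers: (0.2858, 0.1971, 0.2644, 0.2528)
P(in Tier 2 after 3 transfers) = 0.2644

0.2644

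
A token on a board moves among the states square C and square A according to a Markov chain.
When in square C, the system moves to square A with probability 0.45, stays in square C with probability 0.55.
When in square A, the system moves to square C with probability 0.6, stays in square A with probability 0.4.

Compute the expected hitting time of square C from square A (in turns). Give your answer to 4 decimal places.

1.6667

Let t(s) be the expected number of turns to first reach square C from state s, with t(square C) = 0. Conditioning on the first turn:
t(square A) = 1 + 0.4·t(square A)
Solving: t(square A) = 1.6667.
Expected turns from square A to square C: 1.6667.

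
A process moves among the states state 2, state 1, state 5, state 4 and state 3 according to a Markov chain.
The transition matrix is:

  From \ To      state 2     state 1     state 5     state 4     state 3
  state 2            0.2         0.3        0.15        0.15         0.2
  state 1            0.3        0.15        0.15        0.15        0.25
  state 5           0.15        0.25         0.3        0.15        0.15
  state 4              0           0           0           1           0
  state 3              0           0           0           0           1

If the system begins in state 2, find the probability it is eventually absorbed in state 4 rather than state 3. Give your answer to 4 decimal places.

Let h(s) be the probability of absorption at state 4 starting from transient state s. Then h(state 4) = 1 and h(state 3) = 0. By first-step analysis:
h(state 2) = 0.2·h(state 2) + 0.3·h(state 1) + 0.15·h(state 5) + 0.15·1 + 0.2·0
h(state 1) = 0.3·h(state 2) + 0.15·h(state 1) + 0.15·h(state 5) + 0.15·1 + 0.25·0
h(state 5) = 0.15·h(state 2) + 0.25·h(state 1) + 0.3·h(state 5) + 0.15·1 + 0.15·0
Solving: h(state 2) = 0.4239, h(state 1) = 0.4055, h(state 5) = 0.4499.
Starting from state 2, the probability is 0.4239.

0.4239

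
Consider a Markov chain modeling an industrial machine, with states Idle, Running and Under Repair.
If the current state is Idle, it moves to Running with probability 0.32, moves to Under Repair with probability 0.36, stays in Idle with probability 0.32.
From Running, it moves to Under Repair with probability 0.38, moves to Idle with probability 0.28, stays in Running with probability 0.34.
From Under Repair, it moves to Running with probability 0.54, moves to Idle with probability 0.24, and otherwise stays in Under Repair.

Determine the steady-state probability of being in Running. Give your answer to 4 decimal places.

Let the stationary distribution be π with π = πP and π_1 + π_2 + π_3 = 1.
π_1 = 0.32·π_1 + 0.28·π_2 + 0.24·π_3
π_2 = 0.32·π_1 + 0.34·π_2 + 0.54·π_3
Solving with the normalization constraint gives π = (0.2782, 0.3990, 0.3228).
So the stationary probability of Running is 0.3990.

0.3990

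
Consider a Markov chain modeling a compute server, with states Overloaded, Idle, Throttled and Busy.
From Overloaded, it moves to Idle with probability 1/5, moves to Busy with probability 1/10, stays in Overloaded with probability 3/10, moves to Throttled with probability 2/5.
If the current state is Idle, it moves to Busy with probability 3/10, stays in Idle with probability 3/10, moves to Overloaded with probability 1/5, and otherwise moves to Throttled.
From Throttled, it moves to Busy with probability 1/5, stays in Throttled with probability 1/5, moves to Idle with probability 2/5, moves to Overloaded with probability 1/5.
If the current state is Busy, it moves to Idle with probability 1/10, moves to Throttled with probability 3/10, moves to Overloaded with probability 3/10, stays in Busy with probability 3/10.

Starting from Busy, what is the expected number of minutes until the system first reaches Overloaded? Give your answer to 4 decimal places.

3.9565

Let t(s) be the expected number of minutes to first reach Overloaded from state s, with t(Overloaded) = 0. Conditioning on the first minute:
t(Idle) = 1 + 0.3·t(Idle) + 0.2·t(Throttled) + 0.3·t(Busy)
t(Throttled) = 1 + 0.4·t(Idle) + 0.2·t(Throttled) + 0.2·t(Busy)
t(Busy) = 1 + 0.1·t(Idle) + 0.3·t(Throttled) + 0.3·t(Busy)
Solving: t(Idle) = 4.3913, t(Throttled) = 4.4348, t(Busy) = 3.9565.
Expected minutes from Busy to Overloaded: 3.9565.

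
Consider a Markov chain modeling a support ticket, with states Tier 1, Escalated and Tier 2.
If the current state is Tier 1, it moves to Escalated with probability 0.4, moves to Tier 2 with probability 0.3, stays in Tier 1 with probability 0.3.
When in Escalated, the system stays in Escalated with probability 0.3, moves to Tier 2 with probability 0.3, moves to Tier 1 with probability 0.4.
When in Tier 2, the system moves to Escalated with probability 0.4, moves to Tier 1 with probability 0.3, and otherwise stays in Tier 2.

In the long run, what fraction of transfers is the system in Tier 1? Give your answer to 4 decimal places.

0.3364

Let the stationary distribution be π with π = πP and π_1 + π_2 + π_3 = 1.
π_1 = 0.3·π_1 + 0.4·π_2 + 0.3·π_3
π_2 = 0.4·π_1 + 0.3·π_2 + 0.4·π_3
Solving with the normalization constraint gives π = (0.3364, 0.3636, 0.3000).
So the stationary probability of Tier 1 is 0.3364.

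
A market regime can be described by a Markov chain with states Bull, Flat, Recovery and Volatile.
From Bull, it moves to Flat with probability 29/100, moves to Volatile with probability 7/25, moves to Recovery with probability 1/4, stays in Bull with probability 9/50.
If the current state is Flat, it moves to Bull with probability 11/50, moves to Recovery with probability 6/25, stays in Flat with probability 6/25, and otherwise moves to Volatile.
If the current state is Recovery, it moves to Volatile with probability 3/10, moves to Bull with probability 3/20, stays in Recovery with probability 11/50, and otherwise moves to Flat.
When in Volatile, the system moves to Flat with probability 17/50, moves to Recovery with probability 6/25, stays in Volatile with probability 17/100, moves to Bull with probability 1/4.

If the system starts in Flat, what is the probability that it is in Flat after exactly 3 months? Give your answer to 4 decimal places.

0.2972

Propagate the distribution vector 3 months from Flat.
After 0 months: (0.0000, 1.0000, 0.0000, 0.0000)
After 1 month: (0.2200, 0.2400, 0.2400, 0.3000)
After 2 months: (0.2034, 0.3026, 0.2374, 0.2566)
After 3 months: (0.2029, 0.2972, 0.2373, 0.2626)
P(in Flat after 3 months) = 0.2972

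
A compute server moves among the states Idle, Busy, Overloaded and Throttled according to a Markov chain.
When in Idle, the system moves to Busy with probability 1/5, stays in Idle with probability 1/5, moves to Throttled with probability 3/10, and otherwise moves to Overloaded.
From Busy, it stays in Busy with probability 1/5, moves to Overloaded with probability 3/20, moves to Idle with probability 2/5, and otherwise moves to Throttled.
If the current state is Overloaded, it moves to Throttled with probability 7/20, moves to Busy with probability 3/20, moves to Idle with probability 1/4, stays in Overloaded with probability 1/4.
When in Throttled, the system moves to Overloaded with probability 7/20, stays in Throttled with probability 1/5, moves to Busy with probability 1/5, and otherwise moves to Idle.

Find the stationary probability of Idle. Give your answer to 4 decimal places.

0.2647

Let the stationary distribution be π with π = πP and π_1 + π_2 + π_3 + π_4 = 1.
π_1 = 0.2·π_1 + 0.4·π_2 + 0.25·π_3 + 0.25·π_4
π_2 = 0.2·π_1 + 0.2·π_2 + 0.15·π_3 + 0.2·π_4
π_3 = 0.3·π_1 + 0.15·π_2 + 0.25·π_3 + 0.35·π_4
Solving with the normalization constraint gives π = (0.2647, 0.1864, 0.2723, 0.2766).
So the stationary probability of Idle is 0.2647.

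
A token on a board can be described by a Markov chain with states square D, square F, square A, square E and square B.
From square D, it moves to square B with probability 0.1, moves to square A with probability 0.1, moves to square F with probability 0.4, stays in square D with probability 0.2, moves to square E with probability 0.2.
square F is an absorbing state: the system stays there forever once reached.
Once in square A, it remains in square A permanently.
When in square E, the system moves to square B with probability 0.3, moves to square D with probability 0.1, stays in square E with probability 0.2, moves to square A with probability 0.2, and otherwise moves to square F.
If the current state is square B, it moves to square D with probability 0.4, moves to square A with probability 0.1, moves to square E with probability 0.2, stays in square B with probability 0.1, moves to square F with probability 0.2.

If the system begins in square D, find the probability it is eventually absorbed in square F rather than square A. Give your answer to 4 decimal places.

0.7345

Let h(s) be the probability of absorption at square F starting from transient state s. Then h(square F) = 1 and h(square A) = 0. By first-step analysis:
h(square D) = 0.2·h(square D) + 0.4·1 + 0.1·0 + 0.2·h(square E) + 0.1·h(square B)
h(square E) = 0.1·h(square D) + 0.2·1 + 0.2·0 + 0.2·h(square E) + 0.3·h(square B)
h(square B) = 0.4·h(square D) + 0.2·1 + 0.1·0 + 0.2·h(square E) + 0.1·h(square B)
Solving: h(square D) = 0.7345, h(square E) = 0.5973, h(square B) = 0.6814.
Starting from square D, the probability is 0.7345.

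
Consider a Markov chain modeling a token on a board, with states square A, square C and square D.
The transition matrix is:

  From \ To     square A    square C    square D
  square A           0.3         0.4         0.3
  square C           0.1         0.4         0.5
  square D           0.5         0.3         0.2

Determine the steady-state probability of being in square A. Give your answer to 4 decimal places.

Let the stationary distribution be π with π = πP and π_1 + π_2 + π_3 = 1.
π_1 = 0.3·π_1 + 0.1·π_2 + 0.5·π_3
π_2 = 0.4·π_1 + 0.4·π_2 + 0.3·π_3
Solving with the normalization constraint gives π = (0.2946, 0.3661, 0.3393).
So the stationary probability of square A is 0.2946.

0.2946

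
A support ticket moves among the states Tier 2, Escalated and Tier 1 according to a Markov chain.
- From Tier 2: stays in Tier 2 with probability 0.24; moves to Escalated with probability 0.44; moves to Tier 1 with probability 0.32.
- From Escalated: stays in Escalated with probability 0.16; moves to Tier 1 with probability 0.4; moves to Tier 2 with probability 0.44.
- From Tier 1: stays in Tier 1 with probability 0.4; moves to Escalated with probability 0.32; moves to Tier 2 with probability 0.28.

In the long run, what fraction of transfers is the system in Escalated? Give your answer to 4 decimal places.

Let the stationary distribution be π with π = πP and π_1 + π_2 + π_3 = 1.
π_1 = 0.24·π_1 + 0.44·π_2 + 0.28·π_3
π_2 = 0.44·π_1 + 0.16·π_2 + 0.32·π_3
Solving with the normalization constraint gives π = (0.3167, 0.3086, 0.3747).
So the stationary probability of Escalated is 0.3086.

0.3086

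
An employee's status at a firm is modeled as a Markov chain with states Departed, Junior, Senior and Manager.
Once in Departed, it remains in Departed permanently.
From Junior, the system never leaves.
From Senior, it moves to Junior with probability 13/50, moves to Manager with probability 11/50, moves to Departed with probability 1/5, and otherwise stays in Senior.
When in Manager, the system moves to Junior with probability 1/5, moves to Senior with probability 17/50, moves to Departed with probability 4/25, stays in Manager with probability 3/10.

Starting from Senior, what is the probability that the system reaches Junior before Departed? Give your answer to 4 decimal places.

0.5633

Let h(s) be the probability of absorption at Junior starting from transient state s. Then h(Junior) = 1 and h(Departed) = 0. By first-step analysis:
h(Senior) = 0.2·0 + 0.26·1 + 0.32·h(Senior) + 0.22·h(Manager)
h(Manager) = 0.16·0 + 0.2·1 + 0.34·h(Senior) + 0.3·h(Manager)
Solving: h(Senior) = 0.5633, h(Manager) = 0.5593.
Starting from Senior, the probability is 0.5633.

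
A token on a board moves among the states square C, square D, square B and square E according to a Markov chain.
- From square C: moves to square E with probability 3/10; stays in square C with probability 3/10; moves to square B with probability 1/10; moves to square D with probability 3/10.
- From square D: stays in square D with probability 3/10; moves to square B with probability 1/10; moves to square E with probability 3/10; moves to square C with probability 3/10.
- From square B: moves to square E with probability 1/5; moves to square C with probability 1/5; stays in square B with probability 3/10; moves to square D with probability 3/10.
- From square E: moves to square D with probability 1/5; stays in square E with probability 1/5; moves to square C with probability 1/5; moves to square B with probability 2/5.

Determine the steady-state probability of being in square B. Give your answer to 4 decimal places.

Let the stationary distribution be π with π = πP and π_1 + π_2 + π_3 + π_4 = 1.
π_1 = 0.3·π_1 + 0.3·π_2 + 0.2·π_3 + 0.2·π_4
π_2 = 0.3·π_1 + 0.3·π_2 + 0.3·π_3 + 0.2·π_4
π_3 = 0.1·π_1 + 0.1·π_2 + 0.3·π_3 + 0.4·π_4
Solving with the normalization constraint gives π = (0.2527, 0.2747, 0.2198, 0.2527).
So the stationary probability of square B is 0.2198.

0.2198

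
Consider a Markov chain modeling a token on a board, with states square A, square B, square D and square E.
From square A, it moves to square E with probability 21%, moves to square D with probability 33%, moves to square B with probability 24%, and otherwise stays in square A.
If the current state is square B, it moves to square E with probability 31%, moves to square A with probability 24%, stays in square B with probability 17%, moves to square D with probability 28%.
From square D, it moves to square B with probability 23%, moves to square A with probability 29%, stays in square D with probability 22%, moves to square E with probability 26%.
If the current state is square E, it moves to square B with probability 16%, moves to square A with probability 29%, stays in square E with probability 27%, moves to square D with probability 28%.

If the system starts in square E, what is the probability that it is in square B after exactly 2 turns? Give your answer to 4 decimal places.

Propagate the distribution vector 2 turns from square E.
After 0 turns: (0.0000, 0.0000, 0.0000, 1.0000)
After 1 turn: (0.2900, 0.1600, 0.2800, 0.2700)
After 2 turns: (0.2617, 0.2044, 0.2777, 0.2562)
P(in square B after 2 turns) = 0.2044

0.2044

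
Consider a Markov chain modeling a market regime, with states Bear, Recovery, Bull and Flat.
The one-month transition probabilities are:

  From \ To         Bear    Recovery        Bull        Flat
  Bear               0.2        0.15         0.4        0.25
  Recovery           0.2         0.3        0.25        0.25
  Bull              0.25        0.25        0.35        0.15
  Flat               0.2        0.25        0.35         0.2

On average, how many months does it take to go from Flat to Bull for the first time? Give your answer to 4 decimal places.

Let t(s) be the expected number of months to first reach Bull from state s, with t(Bull) = 0. Conditioning on the first month:
t(Bear) = 1 + 0.2·t(Bear) + 0.15·t(Recovery) + 0.25·t(Flat)
t(Recovery) = 1 + 0.2·t(Bear) + 0.3·t(Recovery) + 0.25·t(Flat)
t(Flat) = 1 + 0.2·t(Bear) + 0.25·t(Recovery) + 0.2·t(Flat)
Solving: t(Bear) = 2.7978, t(Recovery) = 3.2915, t(Flat) = 2.9781.
Expected months from Flat to Bull: 2.9781.

2.9781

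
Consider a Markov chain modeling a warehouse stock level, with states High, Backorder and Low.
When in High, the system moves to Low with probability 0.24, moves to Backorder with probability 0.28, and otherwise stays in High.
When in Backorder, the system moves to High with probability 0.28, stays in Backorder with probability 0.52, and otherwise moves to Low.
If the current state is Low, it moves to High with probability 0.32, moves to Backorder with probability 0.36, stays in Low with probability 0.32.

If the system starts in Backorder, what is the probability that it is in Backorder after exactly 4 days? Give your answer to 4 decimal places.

0.3953

Propagate the distribution vector 4 days from Backorder.
After 0 days: (0.0000, 1.0000, 0.0000)
After 1 day: (0.2800, 0.5200, 0.2000)
After 2 days: (0.3440, 0.4208, 0.2352)
After 3 days: (0.3582, 0.3998, 0.2420)
After 4 days: (0.3613, 0.3953, 0.2434)
P(in Backorder after 4 days) = 0.3953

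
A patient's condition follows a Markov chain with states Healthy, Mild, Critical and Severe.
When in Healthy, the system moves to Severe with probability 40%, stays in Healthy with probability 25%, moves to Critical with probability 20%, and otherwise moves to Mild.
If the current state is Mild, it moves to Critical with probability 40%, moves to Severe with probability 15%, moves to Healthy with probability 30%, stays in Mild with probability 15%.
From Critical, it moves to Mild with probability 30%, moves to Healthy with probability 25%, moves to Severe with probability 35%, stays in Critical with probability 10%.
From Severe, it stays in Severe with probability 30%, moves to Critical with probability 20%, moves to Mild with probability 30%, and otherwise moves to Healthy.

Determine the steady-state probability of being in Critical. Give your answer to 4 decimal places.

0.2234

Let the stationary distribution be π with π = πP and π_1 + π_2 + π_3 + π_4 = 1.
π_1 = 0.25·π_1 + 0.3·π_2 + 0.25·π_3 + 0.2·π_4
π_2 = 0.15·π_1 + 0.15·π_2 + 0.3·π_3 + 0.3·π_4
π_3 = 0.2·π_1 + 0.4·π_2 + 0.1·π_3 + 0.2·π_4
Solving with the normalization constraint gives π = (0.2464, 0.2287, 0.2234, 0.3015).
So the stationary probability of Critical is 0.2234.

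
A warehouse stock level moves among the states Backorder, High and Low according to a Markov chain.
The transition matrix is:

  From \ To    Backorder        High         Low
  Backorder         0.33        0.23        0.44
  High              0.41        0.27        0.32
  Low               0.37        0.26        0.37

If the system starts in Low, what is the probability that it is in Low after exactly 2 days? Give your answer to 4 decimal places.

Sum over the intermediate state after 1 day:
P = P(Low→Backorder)·P(Backorder→Low) + P(Low→High)·P(High→Low) + P(Low→Low)·P(Low→Low)
  = 0.37×0.44 + 0.26×0.32 + 0.37×0.37
  = 0.1628 + 0.0832 + 0.1369 = 0.3829

0.3829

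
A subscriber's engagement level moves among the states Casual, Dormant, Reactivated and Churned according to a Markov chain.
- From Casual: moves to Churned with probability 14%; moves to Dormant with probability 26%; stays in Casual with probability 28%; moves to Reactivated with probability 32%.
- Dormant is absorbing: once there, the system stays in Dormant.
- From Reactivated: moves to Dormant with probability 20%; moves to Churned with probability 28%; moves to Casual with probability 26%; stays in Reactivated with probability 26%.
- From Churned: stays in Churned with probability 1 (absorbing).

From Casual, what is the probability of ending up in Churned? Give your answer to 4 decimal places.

Let h(s) be the probability of absorption at Churned starting from transient state s. Then h(Churned) = 1 and h(Dormant) = 0. By first-step analysis:
h(Casual) = 0.28·h(Casual) + 0.26·0 + 0.32·h(Reactivated) + 0.14·1
h(Reactivated) = 0.26·h(Casual) + 0.2·0 + 0.26·h(Reactivated) + 0.28·1
Solving: h(Casual) = 0.4297, h(Reactivated) = 0.5294.
Starting from Casual, the probability is 0.4297.

0.4297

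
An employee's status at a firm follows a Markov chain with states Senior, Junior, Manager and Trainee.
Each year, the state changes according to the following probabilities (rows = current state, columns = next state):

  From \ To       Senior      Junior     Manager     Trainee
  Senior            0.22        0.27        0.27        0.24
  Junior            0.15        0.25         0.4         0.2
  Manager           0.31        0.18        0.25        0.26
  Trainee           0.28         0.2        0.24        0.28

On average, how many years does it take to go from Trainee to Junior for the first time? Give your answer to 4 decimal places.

4.6735

Let t(s) be the expected number of years to first reach Junior from state s, with t(Junior) = 0. Conditioning on the first year:
t(Senior) = 1 + 0.22·t(Senior) + 0.27·t(Manager) + 0.24·t(Trainee)
t(Manager) = 1 + 0.31·t(Senior) + 0.25·t(Manager) + 0.26·t(Trainee)
t(Trainee) = 1 + 0.28·t(Senior) + 0.24·t(Manager) + 0.28·t(Trainee)
Solving: t(Senior) = 4.3672, t(Manager) = 4.7586, t(Trainee) = 4.6735.
Expected years from Trainee to Junior: 4.6735.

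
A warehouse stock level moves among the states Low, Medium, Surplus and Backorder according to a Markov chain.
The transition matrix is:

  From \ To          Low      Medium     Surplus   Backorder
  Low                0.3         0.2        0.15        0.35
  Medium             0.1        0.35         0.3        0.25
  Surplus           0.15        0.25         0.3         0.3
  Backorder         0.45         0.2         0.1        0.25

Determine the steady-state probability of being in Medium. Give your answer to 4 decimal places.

0.2473

Let the stationary distribution be π with π = πP and π_1 + π_2 + π_3 + π_4 = 1.
π_1 = 0.3·π_1 + 0.1·π_2 + 0.15·π_3 + 0.45·π_4
π_2 = 0.2·π_1 + 0.35·π_2 + 0.25·π_3 + 0.2·π_4
π_3 = 0.15·π_1 + 0.3·π_2 + 0.3·π_3 + 0.1·π_4
Solving with the normalization constraint gives π = (0.2630, 0.2473, 0.2033, 0.2865).
So the stationary probability of Medium is 0.2473.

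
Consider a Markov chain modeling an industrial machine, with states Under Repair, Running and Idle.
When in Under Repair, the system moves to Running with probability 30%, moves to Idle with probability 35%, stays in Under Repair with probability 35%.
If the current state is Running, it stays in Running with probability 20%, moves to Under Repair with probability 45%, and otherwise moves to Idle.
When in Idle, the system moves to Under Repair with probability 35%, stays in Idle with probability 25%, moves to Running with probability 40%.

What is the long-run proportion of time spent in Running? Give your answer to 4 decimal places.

0.3017

Let the stationary distribution be π with π = πP and π_1 + π_2 + π_3 = 1.
π_1 = 0.35·π_1 + 0.45·π_2 + 0.35·π_3
π_2 = 0.3·π_1 + 0.2·π_2 + 0.4·π_3
Solving with the normalization constraint gives π = (0.3802, 0.3017, 0.3182).
So the stationary probability of Running is 0.3017.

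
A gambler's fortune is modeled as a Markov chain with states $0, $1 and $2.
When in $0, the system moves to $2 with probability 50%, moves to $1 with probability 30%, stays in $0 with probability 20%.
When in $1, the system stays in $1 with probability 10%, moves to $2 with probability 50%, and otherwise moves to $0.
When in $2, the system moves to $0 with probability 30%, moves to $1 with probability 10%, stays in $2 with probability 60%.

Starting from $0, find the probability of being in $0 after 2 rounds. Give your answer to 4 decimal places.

Sum over the intermediate state after 1 round:
P = P($0→$0)·P($0→$0) + P($0→$1)·P($1→$0) + P($0→$2)·P($2→$0)
  = 0.2×0.2 + 0.3×0.4 + 0.5×0.3
  = 0.0400 + 0.1200 + 0.1500 = 0.3100

0.3100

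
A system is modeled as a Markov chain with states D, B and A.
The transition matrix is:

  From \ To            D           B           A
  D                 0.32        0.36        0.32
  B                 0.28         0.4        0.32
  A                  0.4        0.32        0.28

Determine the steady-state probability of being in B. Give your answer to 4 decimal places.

Let the stationary distribution be π with π = πP and π_1 + π_2 + π_3 = 1.
π_1 = 0.32·π_1 + 0.28·π_2 + 0.4·π_3
π_2 = 0.36·π_1 + 0.4·π_2 + 0.32·π_3
Solving with the normalization constraint gives π = (0.3301, 0.3622, 0.3077).
So the stationary probability of B is 0.3622.

0.3622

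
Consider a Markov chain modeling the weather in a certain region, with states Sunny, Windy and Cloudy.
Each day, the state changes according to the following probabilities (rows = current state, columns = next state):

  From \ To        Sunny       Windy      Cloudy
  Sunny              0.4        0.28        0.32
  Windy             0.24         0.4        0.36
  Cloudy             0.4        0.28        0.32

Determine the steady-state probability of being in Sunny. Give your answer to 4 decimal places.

Let the stationary distribution be π with π = πP and π_1 + π_2 + π_3 = 1.
π_1 = 0.4·π_1 + 0.24·π_2 + 0.4·π_3
π_2 = 0.28·π_1 + 0.4·π_2 + 0.28·π_3
Solving with the normalization constraint gives π = (0.3491, 0.3182, 0.3327).
So the stationary probability of Sunny is 0.3491.

0.3491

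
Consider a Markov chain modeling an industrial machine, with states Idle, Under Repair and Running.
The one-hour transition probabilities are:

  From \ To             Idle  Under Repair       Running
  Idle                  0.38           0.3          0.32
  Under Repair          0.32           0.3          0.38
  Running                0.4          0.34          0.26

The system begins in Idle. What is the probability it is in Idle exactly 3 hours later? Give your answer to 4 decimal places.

Propagate the distribution vector 3 hours from Idle.
After 0 hours: (1.0000, 0.0000, 0.0000)
After 1 hour: (0.3800, 0.3000, 0.3200)
After 2 hours: (0.3684, 0.3128, 0.3188)
After 3 hours: (0.3676, 0.3128, 0.3196)
P(in Idle after 3 hours) = 0.3676

0.3676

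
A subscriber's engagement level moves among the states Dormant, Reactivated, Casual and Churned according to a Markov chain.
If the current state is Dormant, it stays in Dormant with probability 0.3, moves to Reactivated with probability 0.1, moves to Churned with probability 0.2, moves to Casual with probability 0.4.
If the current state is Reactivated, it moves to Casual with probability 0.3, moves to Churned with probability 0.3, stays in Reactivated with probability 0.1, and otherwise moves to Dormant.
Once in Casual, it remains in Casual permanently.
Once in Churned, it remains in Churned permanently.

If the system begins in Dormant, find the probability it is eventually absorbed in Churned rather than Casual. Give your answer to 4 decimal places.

Let h(s) be the probability of absorption at Churned starting from transient state s. Then h(Churned) = 1 and h(Casual) = 0. By first-step analysis:
h(Dormant) = 0.3·h(Dormant) + 0.1·h(Reactivated) + 0.4·0 + 0.2·1
h(Reactivated) = 0.3·h(Dormant) + 0.1·h(Reactivated) + 0.3·0 + 0.3·1
Solving: h(Dormant) = 0.3500, h(Reactivated) = 0.4500.
Starting from Dormant, the probability is 0.3500.

0.3500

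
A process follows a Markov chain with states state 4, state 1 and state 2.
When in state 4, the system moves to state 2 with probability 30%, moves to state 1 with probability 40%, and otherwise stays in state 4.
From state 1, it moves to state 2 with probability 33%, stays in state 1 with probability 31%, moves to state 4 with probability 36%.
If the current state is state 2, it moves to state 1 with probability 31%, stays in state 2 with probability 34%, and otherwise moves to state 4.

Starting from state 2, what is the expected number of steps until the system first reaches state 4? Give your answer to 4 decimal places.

2.8321

Let t(s) be the expected number of steps to first reach state 4 from state s, with t(state 4) = 0. Conditioning on the first step:
t(state 1) = 1 + 0.31·t(state 1) + 0.33·t(state 2)
t(state 2) = 1 + 0.31·t(state 1) + 0.34·t(state 2)
Solving: t(state 1) = 2.8037, t(state 2) = 2.8321.
Expected steps from state 2 to state 4: 2.8321.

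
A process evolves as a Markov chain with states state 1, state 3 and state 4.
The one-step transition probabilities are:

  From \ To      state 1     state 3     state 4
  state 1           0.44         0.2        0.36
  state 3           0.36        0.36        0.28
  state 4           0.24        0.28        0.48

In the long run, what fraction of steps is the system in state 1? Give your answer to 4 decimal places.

Let the stationary distribution be π with π = πP and π_1 + π_2 + π_3 = 1.
π_1 = 0.44·π_1 + 0.36·π_2 + 0.24·π_3
π_2 = 0.2·π_1 + 0.36·π_2 + 0.28·π_3
Solving with the normalization constraint gives π = (0.3412, 0.2747, 0.3841).
So the stationary probability of state 1 is 0.3412.

0.3412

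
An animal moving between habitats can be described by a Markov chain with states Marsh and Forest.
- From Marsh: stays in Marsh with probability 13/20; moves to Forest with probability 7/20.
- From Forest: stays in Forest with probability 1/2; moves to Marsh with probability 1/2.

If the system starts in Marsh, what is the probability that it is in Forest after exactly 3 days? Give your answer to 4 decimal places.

Propagate the distribution vector 3 days from Marsh.
After 0 days: (1.0000, 0.0000)
After 1 day: (0.6500, 0.3500)
After 2 days: (0.5975, 0.4025)
After 3 days: (0.5896, 0.4104)
P(in Forest after 3 days) = 0.4104

0.4104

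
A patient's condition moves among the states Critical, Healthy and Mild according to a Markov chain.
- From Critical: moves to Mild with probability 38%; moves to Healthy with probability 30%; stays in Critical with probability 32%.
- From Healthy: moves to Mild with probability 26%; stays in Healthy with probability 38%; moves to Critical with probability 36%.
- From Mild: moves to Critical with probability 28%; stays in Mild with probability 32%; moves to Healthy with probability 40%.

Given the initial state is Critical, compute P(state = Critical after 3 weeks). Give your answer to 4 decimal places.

0.3216

Propagate the distribution vector 3 weeks from Critical.
After 0 weeks: (1.0000, 0.0000, 0.0000)
After 1 week: (0.3200, 0.3000, 0.3800)
After 2 weeks: (0.3168, 0.3620, 0.3212)
After 3 weeks: (0.3216, 0.3611, 0.3173)
P(in Critical after 3 weeks) = 0.3216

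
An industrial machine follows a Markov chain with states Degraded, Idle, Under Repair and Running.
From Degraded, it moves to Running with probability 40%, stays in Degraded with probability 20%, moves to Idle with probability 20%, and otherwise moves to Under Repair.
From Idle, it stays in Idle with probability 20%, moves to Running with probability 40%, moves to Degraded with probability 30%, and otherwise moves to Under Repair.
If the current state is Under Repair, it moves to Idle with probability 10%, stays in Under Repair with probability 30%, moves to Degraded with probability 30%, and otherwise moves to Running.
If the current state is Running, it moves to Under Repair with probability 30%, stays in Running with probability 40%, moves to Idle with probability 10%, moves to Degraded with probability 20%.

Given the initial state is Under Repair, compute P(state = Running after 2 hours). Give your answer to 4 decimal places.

0.3700

Propagate the distribution vector 2 hours from Under Repair.
After 0 hours: (0.0000, 0.0000, 1.0000, 0.0000)
After 1 hour: (0.3000, 0.1000, 0.3000, 0.3000)
After 2 hours: (0.2400, 0.1400, 0.2500, 0.3700)
P(in Running after 2 hours) = 0.3700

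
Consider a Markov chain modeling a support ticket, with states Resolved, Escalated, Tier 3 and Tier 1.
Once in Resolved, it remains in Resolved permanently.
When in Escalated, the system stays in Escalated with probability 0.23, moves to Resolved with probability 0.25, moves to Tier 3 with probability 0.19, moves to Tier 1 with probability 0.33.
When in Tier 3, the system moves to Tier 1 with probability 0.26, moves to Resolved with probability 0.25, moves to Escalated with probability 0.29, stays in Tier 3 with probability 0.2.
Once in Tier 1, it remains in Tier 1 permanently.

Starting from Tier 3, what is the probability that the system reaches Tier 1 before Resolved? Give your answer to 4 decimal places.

Let h(s) be the probability of absorption at Tier 1 starting from transient state s. Then h(Tier 1) = 1 and h(Resolved) = 0. By first-step analysis:
h(Escalated) = 0.25·0 + 0.23·h(Escalated) + 0.19·h(Tier 3) + 0.33·1
h(Tier 3) = 0.25·0 + 0.29·h(Escalated) + 0.2·h(Tier 3) + 0.26·1
Solving: h(Escalated) = 0.5587, h(Tier 3) = 0.5275.
Starting from Tier 3, the probability is 0.5275.

0.5275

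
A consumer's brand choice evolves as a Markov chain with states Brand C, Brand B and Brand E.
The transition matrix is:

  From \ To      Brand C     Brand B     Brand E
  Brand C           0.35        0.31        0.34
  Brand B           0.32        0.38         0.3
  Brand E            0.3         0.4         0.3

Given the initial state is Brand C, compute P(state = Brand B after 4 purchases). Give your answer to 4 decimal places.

Propagate the distribution vector 4 purchases from Brand C.
After 0 purchases: (1.0000, 0.0000, 0.0000)
After 1 purchase: (0.3500, 0.3100, 0.3400)
After 2 purchases: (0.3237, 0.3623, 0.3140)
After 3 purchases: (0.3234, 0.3636, 0.3129)
After 4 purchases: (0.3234, 0.3636, 0.3129)
P(in Brand B after 4 purchases) = 0.3636

0.3636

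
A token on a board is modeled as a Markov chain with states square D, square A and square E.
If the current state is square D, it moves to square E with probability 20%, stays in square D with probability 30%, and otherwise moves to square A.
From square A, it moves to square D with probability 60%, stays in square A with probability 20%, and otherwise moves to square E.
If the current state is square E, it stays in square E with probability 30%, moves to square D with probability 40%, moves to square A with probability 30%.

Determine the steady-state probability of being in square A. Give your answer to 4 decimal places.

0.3504

Let the stationary distribution be π with π = πP and π_1 + π_2 + π_3 = 1.
π_1 = 0.3·π_1 + 0.6·π_2 + 0.4·π_3
π_2 = 0.5·π_1 + 0.2·π_2 + 0.3·π_3
Solving with the normalization constraint gives π = (0.4274, 0.3504, 0.2222).
So the stationary probability of square A is 0.3504.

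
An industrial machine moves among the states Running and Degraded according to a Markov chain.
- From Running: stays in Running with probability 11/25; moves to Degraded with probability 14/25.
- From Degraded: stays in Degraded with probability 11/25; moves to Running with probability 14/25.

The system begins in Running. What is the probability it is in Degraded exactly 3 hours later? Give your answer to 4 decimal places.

0.5009

Propagate the distribution vector 3 hours from Running.
After 0 hours: (1.0000, 0.0000)
After 1 hour: (0.4400, 0.5600)
After 2 hours: (0.5072, 0.4928)
After 3 hours: (0.4991, 0.5009)
P(in Degraded after 3 hours) = 0.5009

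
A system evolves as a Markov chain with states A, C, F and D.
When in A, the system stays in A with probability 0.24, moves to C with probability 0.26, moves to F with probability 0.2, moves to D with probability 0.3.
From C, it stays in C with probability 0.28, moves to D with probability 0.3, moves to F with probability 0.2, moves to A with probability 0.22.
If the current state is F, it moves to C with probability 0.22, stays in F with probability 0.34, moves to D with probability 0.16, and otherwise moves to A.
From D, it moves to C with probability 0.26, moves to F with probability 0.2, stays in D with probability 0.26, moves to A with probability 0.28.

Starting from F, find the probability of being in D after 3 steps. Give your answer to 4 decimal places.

0.2555

Propagate the distribution vector 3 steps from F.
After 0 steps: (0.0000, 0.0000, 1.0000, 0.0000)
After 1 step: (0.2800, 0.2200, 0.3400, 0.1600)
After 2 steps: (0.2556, 0.2508, 0.2476, 0.2460)
After 3 steps: (0.2547, 0.2551, 0.2347, 0.2555)
P(in D after 3 steps) = 0.2555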